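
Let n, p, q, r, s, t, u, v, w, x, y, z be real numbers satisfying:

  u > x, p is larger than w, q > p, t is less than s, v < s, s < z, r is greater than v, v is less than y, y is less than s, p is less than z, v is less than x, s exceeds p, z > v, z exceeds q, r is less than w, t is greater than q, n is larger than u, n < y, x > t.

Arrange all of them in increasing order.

v < r < w < p < q < t < x < u < n < y < s < z

Each adjacent pair is fixed by a given relation: v < r; r < w; w < p; p < q; q < t; t < x; x < u; u < n; n < y; y < s; s < z. Chaining them end to end gives the full order.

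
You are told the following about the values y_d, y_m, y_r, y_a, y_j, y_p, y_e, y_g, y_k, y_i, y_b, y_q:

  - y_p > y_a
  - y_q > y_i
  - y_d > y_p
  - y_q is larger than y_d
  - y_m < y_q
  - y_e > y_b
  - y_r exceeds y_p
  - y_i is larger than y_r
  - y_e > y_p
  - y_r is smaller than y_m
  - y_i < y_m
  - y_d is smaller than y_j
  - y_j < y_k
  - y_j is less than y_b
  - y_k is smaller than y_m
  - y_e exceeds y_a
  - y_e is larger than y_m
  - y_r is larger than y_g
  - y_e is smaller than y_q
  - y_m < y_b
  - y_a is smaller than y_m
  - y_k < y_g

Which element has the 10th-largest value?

y_d

Piecing the relations together gives one ordering: y_a < y_p < y_d < y_j < y_k < y_g < y_r < y_i < y_m < y_b < y_e < y_q.
The 10th largest is y_d.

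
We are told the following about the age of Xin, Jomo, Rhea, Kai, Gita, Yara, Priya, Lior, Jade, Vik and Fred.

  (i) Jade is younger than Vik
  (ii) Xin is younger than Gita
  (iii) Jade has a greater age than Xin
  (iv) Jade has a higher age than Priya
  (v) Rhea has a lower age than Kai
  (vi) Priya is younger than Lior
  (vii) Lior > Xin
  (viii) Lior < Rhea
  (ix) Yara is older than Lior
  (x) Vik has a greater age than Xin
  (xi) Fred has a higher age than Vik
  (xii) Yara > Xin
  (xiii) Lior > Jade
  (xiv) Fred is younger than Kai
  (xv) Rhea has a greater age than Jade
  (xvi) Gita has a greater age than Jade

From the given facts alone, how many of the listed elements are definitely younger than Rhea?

4

From Rhea the given relations immediately reach Jade, Lior.
From those, Xin, Priya — 4 in total.
No other element is forced below Rhea by the given relations, so the count is 4.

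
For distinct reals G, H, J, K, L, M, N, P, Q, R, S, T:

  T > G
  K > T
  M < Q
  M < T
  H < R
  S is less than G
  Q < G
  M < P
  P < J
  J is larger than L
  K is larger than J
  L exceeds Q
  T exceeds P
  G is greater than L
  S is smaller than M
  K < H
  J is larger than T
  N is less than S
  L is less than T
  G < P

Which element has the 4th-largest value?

Chaining the given pairs: N < S < M < Q < L < G < P < T < J < K < H < R.
Counting 4 from the largest end gives J.

J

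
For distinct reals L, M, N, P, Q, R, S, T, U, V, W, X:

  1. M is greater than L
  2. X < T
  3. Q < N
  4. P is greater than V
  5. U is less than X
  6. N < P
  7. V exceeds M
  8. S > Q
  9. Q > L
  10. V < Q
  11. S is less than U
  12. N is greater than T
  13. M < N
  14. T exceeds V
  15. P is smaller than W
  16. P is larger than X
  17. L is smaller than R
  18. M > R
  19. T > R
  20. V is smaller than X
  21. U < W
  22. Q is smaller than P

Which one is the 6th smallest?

S

Chaining the given pairs: L < R < M < V < Q < S < U < X < T < N < P < W.
Counting 6 from the smallest end gives S.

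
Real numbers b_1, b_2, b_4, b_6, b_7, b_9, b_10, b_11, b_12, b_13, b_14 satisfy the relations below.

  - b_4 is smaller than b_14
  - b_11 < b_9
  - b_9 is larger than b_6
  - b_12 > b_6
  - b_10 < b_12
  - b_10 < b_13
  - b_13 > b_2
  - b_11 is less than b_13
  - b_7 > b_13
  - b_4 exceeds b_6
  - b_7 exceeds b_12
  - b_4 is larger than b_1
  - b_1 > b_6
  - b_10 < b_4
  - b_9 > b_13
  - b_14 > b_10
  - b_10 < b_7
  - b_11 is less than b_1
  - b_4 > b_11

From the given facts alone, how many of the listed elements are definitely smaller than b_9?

Directly below b_9: b_6, b_11, b_13.
One step further: b_2, b_10 (5 so far).
No other element is forced below b_9 by the given relations, so the count is 5.

5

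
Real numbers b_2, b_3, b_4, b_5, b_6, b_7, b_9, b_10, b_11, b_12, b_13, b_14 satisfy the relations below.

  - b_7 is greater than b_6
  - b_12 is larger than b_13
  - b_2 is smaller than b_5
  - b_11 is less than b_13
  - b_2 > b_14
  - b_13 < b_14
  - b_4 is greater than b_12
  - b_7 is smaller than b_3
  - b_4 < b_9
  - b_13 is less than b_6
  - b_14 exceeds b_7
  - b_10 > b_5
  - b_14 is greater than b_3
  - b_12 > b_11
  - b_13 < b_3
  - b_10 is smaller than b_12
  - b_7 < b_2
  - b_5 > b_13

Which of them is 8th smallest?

b_5

Chaining the given pairs: b_11 < b_13 < b_6 < b_7 < b_3 < b_14 < b_2 < b_5 < b_10 < b_12 < b_4 < b_9.
The 8th smallest is b_5.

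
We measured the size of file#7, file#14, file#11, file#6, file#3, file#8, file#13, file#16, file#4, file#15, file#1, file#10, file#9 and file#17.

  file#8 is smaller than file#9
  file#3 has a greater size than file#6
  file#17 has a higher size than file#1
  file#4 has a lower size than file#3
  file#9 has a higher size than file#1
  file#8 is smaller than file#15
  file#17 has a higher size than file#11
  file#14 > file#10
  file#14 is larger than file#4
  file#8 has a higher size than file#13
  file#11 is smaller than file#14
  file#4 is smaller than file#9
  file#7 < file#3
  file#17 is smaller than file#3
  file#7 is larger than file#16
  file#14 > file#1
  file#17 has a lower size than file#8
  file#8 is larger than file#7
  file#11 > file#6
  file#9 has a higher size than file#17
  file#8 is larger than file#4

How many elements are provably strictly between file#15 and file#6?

Chaining upward from file#6 reaches: file#11, file#17, file#3, file#8, file#9, file#14.
Chaining downward from file#15 reaches: file#1, file#11, file#17, file#16, file#13, file#4, file#7, file#8.
Strictly between file#6 and file#15 are those in both lists: file#11, file#17, file#8 — 3 elements.

3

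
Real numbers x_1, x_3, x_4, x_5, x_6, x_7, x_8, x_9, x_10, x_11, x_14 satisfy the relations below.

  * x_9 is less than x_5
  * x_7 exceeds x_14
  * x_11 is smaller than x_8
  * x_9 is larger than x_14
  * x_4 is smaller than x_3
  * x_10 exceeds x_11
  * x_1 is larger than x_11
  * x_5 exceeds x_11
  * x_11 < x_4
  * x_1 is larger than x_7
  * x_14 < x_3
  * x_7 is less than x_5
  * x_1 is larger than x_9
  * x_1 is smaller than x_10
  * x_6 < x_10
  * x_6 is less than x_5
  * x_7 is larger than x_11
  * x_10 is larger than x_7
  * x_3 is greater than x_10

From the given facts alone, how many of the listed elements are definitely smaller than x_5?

5

From x_5 the given relations immediately reach x_11, x_6, x_9, x_7.
From those, x_14 — 5 in total.
Nothing else is reachable below x_5; 5 in all.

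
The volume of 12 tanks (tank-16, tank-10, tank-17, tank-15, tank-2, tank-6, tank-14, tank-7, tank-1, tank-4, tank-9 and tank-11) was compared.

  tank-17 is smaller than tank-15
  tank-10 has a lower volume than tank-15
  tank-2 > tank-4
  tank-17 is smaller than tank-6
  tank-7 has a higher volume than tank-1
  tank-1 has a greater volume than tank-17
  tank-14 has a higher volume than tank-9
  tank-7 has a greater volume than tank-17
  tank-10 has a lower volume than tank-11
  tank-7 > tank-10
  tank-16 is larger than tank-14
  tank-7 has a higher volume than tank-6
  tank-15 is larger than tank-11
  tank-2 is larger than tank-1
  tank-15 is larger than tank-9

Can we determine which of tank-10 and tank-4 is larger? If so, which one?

undetermined

Following every chain through tank-4: above tank-4 we get tank-2.
tank-10 is not reached, and no chain runs the other way from tank-10 to tank-4.
So the given relations leave the order of tank-4 and tank-10 undetermined.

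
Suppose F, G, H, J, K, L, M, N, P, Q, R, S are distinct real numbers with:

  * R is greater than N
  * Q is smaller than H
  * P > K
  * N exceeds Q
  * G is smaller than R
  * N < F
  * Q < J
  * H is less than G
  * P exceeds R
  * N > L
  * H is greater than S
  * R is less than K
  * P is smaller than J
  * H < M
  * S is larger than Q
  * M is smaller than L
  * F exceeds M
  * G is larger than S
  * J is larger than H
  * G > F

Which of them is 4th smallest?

M

The consecutive relations fix a unique order: Q < S < H < M < L < N < F < G < R < K < P < J.
The 4th smallest is M.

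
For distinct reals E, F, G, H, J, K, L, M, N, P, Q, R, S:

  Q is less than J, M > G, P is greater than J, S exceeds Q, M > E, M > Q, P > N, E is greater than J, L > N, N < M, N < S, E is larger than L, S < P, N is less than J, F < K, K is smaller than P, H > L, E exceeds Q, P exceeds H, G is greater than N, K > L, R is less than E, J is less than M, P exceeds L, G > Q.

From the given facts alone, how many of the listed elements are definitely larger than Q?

Directly above Q: J, G, S, E, M.
One step further: P (6 so far).
No other element is forced above Q by the given relations, so the count is 6.

6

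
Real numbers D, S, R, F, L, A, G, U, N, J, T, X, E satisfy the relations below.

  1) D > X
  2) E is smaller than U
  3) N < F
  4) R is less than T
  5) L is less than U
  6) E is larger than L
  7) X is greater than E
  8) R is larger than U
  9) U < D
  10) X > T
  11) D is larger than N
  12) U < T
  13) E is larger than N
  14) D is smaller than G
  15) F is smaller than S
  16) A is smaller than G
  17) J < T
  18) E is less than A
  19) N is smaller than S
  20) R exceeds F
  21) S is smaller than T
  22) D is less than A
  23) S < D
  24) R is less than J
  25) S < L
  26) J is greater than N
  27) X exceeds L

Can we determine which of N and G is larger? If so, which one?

N < F and F < S give N < S.
Then S < L extends the chain to L.
Then L < E extends the chain to E.
With E < U: N < F < S < L < E < U.
With U < R: N < F < S < L < E < U < R.
With R < J: N < F < S < L < E < U < R < J.
Then J < T extends the chain to T.
Then T < X extends the chain to X.
Then X < D extends the chain to D.
Then D < A extends the chain to A.
With A < G: N < F < S < L < E < U < R < J < T < X < D < A < G.
So G is larger.

G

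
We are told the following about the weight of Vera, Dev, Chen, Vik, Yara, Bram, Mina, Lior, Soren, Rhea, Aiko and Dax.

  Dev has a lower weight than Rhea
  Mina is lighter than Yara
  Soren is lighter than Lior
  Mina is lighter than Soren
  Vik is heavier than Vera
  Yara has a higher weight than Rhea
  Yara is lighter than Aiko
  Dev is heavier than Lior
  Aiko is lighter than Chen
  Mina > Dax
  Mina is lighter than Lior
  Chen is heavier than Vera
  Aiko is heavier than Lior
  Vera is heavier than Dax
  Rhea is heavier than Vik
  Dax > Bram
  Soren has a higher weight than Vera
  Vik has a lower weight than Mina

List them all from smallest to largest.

Nothing is placed below Bram, so it is least; from there Bram < Dax; Dax < Vera; Vera < Vik; Vik < Mina; Mina < Soren; Soren < Lior; Lior < Dev; Dev < Rhea; Rhea < Yara; Yara < Aiko; Aiko < Chen, each given directly.

Bram < Dax < Vera < Vik < Mina < Soren < Lior < Dev < Rhea < Yara < Aiko < Chen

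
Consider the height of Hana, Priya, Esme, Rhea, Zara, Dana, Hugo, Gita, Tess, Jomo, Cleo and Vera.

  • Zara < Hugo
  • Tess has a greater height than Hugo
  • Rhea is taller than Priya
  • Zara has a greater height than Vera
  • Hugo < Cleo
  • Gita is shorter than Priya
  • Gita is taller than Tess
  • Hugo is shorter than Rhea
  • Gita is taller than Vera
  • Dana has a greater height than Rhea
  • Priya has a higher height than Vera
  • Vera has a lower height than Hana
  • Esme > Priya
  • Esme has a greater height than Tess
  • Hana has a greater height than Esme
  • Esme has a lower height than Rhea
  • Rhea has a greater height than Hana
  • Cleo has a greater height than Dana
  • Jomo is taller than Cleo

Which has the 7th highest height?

Priya

Chaining the given pairs: Vera < Zara < Hugo < Tess < Gita < Priya < Esme < Hana < Rhea < Dana < Cleo < Jomo.
Counting 7 from the largest end gives Priya.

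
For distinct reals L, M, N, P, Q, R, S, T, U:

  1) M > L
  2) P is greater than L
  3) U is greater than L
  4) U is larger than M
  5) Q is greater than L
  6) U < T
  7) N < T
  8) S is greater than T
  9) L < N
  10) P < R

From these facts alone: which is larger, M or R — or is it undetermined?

Following every chain through M: above M we get U, T, S; below M we get L.
R is not reached, and no chain runs the other way from R to M.
So the given relations leave the order of M and R undetermined.

undetermined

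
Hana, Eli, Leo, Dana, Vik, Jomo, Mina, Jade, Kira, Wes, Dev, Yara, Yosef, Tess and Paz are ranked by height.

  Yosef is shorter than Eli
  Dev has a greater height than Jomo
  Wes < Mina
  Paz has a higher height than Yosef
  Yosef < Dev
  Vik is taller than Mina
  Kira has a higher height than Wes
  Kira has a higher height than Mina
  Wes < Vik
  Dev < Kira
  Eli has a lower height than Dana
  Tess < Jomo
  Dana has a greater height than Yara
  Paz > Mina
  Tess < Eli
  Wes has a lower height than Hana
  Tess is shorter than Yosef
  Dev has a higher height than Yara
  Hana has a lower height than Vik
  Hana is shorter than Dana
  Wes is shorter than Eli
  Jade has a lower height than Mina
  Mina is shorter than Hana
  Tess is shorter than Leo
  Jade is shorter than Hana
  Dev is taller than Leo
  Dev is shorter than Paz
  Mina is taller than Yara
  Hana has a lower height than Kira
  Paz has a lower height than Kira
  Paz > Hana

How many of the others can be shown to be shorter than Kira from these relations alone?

Directly below Kira: Wes, Mina, Hana, Dev, Paz.
One step further: Yara, Jade, Leo, Yosef, Jomo (10 so far).
One step further: Tess (11 so far).
No other element is forced below Kira by the given relations, so the count is 11.

11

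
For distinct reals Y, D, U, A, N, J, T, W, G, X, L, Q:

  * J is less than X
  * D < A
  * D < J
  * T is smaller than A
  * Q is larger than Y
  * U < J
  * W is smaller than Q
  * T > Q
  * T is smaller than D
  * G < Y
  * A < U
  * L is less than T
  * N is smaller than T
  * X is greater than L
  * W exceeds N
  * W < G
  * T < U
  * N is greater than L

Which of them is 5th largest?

D

The consecutive relations fix a unique order: L < N < W < G < Y < Q < T < D < A < U < J < X.
The 5th largest is D.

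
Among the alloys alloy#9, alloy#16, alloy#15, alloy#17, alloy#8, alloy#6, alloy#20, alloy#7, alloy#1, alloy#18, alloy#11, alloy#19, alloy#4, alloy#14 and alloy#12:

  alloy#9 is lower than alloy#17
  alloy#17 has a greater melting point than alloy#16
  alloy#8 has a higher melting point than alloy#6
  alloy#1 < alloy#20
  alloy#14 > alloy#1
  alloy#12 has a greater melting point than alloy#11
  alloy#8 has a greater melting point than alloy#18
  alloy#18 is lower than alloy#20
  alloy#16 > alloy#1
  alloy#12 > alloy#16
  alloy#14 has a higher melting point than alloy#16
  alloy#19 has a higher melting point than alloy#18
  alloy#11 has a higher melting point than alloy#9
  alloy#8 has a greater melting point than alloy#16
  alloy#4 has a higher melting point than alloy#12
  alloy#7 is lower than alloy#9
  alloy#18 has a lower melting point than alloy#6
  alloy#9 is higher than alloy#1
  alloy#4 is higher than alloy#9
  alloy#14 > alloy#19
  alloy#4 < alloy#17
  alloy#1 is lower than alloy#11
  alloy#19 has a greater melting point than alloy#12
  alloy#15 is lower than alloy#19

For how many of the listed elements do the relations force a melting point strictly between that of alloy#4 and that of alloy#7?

The relations place alloy#7 below alloy#4. An element lies strictly between them when it is forced above alloy#7 and also forced below alloy#4.
Above alloy#7: {alloy#9, alloy#11, alloy#12, alloy#19, alloy#17, alloy#14}. Below alloy#4: {alloy#1, alloy#9, alloy#16, alloy#11, alloy#12}.
Intersection: {alloy#9, alloy#11, alloy#12} — 3.

3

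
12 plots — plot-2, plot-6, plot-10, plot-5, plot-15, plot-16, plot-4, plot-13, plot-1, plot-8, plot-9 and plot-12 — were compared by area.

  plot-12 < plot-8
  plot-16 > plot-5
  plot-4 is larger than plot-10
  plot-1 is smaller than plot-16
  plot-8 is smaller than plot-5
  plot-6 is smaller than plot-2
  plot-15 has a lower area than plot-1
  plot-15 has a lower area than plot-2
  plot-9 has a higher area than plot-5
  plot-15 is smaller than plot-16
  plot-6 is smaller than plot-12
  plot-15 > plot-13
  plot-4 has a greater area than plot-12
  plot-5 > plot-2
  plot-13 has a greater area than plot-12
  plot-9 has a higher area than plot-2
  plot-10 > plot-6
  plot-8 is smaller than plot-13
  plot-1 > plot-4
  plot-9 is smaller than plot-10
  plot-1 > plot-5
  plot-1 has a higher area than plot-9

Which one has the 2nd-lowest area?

plot-12

The consecutive relations fix a unique order: plot-6 < plot-12 < plot-8 < plot-13 < plot-15 < plot-2 < plot-5 < plot-9 < plot-10 < plot-4 < plot-1 < plot-16.
The 2nd smallest is plot-12.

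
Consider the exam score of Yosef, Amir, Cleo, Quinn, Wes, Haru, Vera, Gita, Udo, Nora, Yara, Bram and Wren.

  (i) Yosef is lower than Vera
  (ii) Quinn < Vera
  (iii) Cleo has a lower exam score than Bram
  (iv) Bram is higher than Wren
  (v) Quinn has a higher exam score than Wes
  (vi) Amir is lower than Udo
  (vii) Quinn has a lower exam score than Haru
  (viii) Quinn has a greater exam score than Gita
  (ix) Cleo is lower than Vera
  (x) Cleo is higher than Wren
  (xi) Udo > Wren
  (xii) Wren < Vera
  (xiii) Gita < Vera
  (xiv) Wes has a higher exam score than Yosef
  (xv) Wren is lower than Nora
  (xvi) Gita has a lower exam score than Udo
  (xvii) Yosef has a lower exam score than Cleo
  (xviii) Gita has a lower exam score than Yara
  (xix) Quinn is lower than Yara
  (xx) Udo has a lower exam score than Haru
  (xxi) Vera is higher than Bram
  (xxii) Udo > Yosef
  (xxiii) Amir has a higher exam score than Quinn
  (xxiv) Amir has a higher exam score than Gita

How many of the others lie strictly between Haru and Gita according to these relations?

3

The relations place Gita below Haru. An element lies strictly between them when it is forced above Gita and also forced below Haru.
Above Gita: {Quinn, Amir, Vera, Yara, Udo}. Below Haru: {Yosef, Wes, Wren, Quinn, Amir, Udo}.
Intersection: {Quinn, Amir, Udo} — 3.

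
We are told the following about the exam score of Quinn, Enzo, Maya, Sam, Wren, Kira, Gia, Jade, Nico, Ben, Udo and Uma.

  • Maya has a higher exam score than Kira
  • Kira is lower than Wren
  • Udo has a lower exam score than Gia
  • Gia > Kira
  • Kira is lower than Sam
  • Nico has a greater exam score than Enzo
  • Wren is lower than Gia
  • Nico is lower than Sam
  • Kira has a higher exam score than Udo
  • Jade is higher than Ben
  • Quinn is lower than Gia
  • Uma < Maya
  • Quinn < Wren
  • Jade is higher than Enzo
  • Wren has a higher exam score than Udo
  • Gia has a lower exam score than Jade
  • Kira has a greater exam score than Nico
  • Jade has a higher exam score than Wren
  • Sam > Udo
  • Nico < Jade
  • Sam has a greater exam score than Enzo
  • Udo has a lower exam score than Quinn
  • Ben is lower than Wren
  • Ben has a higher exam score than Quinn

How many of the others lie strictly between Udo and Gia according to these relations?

The relations place Udo below Gia. An element lies strictly between them when it is forced above Udo and also forced below Gia.
Above Udo: {Quinn, Ben, Kira, Wren, Jade, Maya, Sam}. Below Gia: {Enzo, Quinn, Ben, Nico, Kira, Wren}.
Intersection: {Quinn, Ben, Kira, Wren} — 4.

4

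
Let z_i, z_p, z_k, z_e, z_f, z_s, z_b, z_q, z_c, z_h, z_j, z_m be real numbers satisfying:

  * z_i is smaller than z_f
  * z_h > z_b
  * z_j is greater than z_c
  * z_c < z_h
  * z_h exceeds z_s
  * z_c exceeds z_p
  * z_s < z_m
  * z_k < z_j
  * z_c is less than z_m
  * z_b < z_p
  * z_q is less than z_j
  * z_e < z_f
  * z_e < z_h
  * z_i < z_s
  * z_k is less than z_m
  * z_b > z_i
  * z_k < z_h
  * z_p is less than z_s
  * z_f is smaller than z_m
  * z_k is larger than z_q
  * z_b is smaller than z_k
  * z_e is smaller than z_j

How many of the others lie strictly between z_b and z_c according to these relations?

The relations place z_b below z_c. An element lies strictly between them when it is forced above z_b and also forced below z_c.
Above z_b: {z_p, z_s, z_k, z_h, z_j, z_m}. Below z_c: {z_i, z_p}.
Intersection: {z_p} — 1.

1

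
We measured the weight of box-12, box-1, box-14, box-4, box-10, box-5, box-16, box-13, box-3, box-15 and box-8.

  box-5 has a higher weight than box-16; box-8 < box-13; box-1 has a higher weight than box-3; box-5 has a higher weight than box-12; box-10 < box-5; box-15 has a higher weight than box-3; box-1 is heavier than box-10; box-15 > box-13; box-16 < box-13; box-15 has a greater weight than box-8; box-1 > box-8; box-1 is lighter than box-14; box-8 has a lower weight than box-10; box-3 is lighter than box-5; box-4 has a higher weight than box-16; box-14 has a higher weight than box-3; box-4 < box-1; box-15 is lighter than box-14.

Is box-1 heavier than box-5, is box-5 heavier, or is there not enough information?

undetermined

Following every chain through box-1: above box-1 we get box-14; below box-1 we get box-8, box-16, box-3, box-10, box-4.
box-5 is not reached, and no chain runs the other way from box-5 to box-1.
So the given relations leave the order of box-1 and box-5 undetermined.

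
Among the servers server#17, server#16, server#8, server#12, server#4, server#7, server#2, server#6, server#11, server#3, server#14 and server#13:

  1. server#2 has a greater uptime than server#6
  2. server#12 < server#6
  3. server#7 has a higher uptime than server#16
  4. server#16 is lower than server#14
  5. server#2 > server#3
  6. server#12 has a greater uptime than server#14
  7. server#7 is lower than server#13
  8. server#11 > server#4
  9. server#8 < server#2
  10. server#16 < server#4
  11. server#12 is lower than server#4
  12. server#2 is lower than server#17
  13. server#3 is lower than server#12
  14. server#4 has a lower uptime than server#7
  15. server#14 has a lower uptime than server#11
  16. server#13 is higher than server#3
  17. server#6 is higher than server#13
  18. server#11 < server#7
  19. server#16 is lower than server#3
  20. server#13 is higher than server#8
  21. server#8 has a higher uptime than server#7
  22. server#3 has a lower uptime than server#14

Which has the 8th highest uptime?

Piecing the relations together gives one ordering: server#16 < server#3 < server#14 < server#12 < server#4 < server#11 < server#7 < server#8 < server#13 < server#6 < server#2 < server#17.
Counting 8 from the largest end gives server#4.

server#4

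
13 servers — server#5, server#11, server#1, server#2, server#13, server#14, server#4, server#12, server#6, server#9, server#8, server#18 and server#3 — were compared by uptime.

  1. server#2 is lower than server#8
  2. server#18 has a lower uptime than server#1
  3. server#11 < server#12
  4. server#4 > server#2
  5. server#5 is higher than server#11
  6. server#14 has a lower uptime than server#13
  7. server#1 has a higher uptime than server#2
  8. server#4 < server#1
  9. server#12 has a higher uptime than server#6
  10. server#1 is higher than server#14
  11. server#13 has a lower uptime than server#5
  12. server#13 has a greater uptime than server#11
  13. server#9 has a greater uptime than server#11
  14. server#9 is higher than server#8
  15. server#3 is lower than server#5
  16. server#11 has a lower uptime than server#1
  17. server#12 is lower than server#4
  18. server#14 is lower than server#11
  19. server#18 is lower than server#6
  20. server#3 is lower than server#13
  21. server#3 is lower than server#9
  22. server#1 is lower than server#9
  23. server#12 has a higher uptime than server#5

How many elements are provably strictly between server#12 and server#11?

2

Chaining upward from server#11 reaches: server#13, server#5, server#4, server#1, server#9.
Chaining downward from server#12 reaches: server#14, server#18, server#6, server#3, server#13, server#5.
Strictly between server#11 and server#12 are those in both lists: server#13, server#5 — 2 elements.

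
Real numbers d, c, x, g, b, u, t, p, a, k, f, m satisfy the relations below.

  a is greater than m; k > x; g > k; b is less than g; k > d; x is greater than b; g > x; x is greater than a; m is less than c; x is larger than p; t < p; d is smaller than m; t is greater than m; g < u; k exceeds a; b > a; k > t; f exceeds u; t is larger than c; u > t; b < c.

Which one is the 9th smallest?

Chaining the given pairs: d < m < a < b < c < t < p < x < k < g < u < f.
Counting 9 from the smallest end gives k.

k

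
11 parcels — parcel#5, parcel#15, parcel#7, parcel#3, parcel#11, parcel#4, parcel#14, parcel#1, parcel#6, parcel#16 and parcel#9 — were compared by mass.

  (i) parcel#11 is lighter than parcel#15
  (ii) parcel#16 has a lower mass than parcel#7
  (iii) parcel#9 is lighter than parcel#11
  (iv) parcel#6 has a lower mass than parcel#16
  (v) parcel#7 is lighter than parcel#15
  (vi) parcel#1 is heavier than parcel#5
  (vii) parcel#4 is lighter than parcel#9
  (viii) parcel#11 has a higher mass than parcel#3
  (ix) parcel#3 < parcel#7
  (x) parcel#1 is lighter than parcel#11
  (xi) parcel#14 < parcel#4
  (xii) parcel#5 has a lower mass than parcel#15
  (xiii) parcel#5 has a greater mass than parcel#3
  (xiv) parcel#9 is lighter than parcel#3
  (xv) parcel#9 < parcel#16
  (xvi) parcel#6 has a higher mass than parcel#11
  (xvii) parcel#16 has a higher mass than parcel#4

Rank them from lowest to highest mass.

parcel#14 < parcel#4 < parcel#9 < parcel#3 < parcel#5 < parcel#1 < parcel#11 < parcel#6 < parcel#16 < parcel#7 < parcel#15

The consecutive links are each given: parcel#14 < parcel#4; parcel#4 < parcel#9; parcel#9 < parcel#3; parcel#3 < parcel#5; parcel#5 < parcel#1; parcel#1 < parcel#11; parcel#11 < parcel#6; parcel#6 < parcel#16; parcel#16 < parcel#7; parcel#7 < parcel#15.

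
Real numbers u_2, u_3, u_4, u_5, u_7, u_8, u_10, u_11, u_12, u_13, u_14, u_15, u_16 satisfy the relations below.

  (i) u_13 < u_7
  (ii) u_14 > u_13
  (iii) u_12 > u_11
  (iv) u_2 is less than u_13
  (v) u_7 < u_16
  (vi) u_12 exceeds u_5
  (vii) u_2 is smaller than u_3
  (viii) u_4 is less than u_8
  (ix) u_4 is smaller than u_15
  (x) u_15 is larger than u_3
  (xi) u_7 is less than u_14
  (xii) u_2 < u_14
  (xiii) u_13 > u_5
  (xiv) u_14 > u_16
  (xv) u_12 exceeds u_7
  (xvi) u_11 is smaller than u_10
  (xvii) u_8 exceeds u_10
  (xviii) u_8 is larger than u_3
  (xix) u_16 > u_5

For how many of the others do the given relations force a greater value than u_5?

5

Directly above u_5: u_13, u_16, u_12.
One step further: u_7, u_14 (5 so far).
Nothing else is reachable above u_5; 5 in all.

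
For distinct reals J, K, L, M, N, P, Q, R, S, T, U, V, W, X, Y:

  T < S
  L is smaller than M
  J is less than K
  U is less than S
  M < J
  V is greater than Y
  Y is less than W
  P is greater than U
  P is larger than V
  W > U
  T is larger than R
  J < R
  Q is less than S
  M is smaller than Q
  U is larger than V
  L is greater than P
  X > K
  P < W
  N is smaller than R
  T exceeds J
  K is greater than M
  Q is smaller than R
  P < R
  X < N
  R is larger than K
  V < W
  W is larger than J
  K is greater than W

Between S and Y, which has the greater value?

S

The relevant relations are Y < V; V < U; U < P; P < L; L < M; M < J; J < W; W < K; K < X; X < N; N < R; R < T; T < S.
Chaining these gives Y < V < U < P < L < M < J < W < K < X < N < R < T < S.
So Y < S; S is the larger of the two.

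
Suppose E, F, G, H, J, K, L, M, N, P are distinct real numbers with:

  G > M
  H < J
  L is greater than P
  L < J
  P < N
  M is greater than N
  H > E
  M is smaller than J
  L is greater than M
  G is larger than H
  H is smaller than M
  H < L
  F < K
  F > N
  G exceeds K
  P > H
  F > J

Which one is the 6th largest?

The consecutive relations fix a unique order: E < H < P < N < M < L < J < F < K < G.
The 6th largest is M.

M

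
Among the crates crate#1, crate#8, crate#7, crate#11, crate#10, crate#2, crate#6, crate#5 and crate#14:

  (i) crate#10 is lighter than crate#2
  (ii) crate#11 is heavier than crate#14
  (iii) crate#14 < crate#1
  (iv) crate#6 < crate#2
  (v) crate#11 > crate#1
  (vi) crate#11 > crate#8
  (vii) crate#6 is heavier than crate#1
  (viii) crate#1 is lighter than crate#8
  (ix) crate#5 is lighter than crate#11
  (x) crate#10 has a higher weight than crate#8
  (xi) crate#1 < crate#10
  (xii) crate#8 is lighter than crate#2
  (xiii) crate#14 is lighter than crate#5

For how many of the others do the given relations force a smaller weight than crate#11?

Directly below crate#11: crate#14, crate#5, crate#1, crate#8.
No other element is forced below crate#11 by the given relations, so the count is 4.

4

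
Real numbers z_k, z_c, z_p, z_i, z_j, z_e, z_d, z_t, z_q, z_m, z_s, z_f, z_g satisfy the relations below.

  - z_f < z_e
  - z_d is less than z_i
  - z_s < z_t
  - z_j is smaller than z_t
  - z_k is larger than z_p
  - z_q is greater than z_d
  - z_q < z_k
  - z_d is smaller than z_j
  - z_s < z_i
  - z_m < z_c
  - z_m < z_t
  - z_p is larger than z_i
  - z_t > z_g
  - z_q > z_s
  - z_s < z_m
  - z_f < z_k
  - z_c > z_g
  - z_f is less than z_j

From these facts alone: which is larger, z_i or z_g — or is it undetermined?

undetermined

Following every chain through z_g: above z_g we get z_c, z_t.
z_i is not reached, and no chain runs the other way from z_i to z_g.
So the given relations leave the order of z_g and z_i undetermined.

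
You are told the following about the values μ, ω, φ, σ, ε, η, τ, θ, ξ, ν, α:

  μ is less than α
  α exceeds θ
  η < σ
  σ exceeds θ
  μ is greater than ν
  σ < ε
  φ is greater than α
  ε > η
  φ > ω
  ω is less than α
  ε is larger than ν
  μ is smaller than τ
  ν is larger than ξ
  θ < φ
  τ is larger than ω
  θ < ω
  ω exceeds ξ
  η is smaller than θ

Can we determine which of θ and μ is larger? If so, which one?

undetermined

Following every chain through θ: above θ we get σ, ω, ε, τ, α, φ; below θ we get η.
μ is not reached, and no chain runs the other way from μ to θ.
So the given relations leave the order of θ and μ undetermined.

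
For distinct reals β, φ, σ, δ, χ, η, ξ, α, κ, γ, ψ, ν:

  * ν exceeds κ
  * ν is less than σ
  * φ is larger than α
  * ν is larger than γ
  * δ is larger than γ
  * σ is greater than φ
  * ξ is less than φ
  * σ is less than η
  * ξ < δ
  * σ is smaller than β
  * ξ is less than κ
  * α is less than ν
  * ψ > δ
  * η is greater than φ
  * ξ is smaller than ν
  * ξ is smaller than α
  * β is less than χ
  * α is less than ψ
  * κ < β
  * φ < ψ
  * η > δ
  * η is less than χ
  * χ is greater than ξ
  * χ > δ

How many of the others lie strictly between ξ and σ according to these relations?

The relations place ξ below σ. An element lies strictly between them when it is forced above ξ and also forced below σ.
Above ξ: {κ, α, φ, ν, δ, ψ, η, β, χ}. Below σ: {κ, γ, α, φ, ν}.
Intersection: {κ, α, φ, ν} — 4.

4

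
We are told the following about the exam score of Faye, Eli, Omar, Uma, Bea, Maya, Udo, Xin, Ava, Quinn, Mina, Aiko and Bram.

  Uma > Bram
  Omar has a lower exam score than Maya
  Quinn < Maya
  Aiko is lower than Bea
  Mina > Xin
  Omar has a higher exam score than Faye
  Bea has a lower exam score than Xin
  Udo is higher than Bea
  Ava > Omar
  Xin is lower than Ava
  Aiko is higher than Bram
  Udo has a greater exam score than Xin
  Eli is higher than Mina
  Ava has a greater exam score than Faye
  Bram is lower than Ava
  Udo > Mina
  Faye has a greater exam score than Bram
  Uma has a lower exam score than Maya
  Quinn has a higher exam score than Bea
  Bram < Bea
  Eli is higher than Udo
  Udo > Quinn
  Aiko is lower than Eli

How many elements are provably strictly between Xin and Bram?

2

Chaining upward from Bram reaches: Aiko, Bea, Quinn, Faye, Omar, Uma, Ava, Mina, Maya, Udo, Eli.
Chaining downward from Xin reaches: Aiko, Bea.
Strictly between Bram and Xin are those in both lists: Aiko, Bea — 2 elements.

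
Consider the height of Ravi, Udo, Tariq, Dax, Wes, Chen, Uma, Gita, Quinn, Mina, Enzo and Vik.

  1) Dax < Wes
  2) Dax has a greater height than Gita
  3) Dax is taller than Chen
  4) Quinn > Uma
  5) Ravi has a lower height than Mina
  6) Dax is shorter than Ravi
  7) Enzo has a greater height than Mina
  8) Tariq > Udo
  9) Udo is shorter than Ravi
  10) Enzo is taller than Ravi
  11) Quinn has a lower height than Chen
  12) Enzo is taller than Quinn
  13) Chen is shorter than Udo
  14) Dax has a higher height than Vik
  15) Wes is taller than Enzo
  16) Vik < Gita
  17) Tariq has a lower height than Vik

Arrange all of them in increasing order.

Uma < Quinn < Chen < Udo < Tariq < Vik < Gita < Dax < Ravi < Mina < Enzo < Wes

The consecutive links are each given: Uma < Quinn; Quinn < Chen; Chen < Udo; Udo < Tariq; Tariq < Vik; Vik < Gita; Gita < Dax; Dax < Ravi; Ravi < Mina; Mina < Enzo; Enzo < Wes.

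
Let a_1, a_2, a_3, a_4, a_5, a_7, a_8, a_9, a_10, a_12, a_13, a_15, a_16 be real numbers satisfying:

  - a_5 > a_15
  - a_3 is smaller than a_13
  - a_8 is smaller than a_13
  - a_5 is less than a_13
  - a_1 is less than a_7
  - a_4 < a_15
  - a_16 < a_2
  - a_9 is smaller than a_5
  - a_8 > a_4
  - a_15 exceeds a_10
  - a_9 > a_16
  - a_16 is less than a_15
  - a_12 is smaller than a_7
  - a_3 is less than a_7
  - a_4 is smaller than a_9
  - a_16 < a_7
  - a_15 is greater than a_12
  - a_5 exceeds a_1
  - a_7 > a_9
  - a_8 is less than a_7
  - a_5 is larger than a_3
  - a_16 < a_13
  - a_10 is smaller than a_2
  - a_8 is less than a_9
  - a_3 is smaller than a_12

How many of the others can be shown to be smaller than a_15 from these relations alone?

From a_15 the given relations immediately reach a_10, a_4, a_12, a_16.
From those, a_3 — 5 in total.
No other element is forced below a_15 by the given relations, so the count is 5.

5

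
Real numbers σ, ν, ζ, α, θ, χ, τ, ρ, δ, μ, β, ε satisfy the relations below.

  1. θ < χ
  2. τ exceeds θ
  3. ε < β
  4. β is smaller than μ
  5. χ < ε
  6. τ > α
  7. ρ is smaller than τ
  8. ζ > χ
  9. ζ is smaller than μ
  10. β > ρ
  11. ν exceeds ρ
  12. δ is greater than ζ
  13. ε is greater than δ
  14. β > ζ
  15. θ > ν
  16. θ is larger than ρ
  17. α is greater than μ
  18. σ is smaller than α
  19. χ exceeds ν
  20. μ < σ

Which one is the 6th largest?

The consecutive relations fix a unique order: ρ < ν < θ < χ < ζ < δ < ε < β < μ < σ < α < τ.
The 6th largest is ε.

ε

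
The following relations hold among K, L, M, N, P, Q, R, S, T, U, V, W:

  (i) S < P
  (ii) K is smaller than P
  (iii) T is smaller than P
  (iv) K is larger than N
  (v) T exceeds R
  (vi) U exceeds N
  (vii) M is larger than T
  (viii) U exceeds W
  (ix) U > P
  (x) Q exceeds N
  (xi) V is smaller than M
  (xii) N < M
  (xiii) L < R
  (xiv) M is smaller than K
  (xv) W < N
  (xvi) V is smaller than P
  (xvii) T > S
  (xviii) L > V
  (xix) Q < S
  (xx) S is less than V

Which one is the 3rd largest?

Chaining the given pairs: W < N < Q < S < V < L < R < T < M < K < P < U.
The 3rd largest is K.

K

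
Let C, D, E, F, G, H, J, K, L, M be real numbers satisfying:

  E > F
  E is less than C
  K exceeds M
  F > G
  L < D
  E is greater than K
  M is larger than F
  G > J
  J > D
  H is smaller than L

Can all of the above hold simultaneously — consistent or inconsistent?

The single ordering H < L < D < J < G < F < M < K < E < C satisfies every listed relation, so no contradiction arises.

consistent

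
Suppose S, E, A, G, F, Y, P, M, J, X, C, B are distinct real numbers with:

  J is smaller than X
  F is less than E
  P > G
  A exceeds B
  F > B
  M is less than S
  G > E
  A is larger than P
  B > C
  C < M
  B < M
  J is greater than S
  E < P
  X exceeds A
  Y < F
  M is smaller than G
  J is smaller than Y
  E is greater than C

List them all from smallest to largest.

C < B < M < S < J < Y < F < E < G < P < A < X

Nothing is placed below C, so it is least; from there C < B; B < M; M < S; S < J; J < Y; Y < F; F < E; E < G; G < P; P < A; A < X, each given directly.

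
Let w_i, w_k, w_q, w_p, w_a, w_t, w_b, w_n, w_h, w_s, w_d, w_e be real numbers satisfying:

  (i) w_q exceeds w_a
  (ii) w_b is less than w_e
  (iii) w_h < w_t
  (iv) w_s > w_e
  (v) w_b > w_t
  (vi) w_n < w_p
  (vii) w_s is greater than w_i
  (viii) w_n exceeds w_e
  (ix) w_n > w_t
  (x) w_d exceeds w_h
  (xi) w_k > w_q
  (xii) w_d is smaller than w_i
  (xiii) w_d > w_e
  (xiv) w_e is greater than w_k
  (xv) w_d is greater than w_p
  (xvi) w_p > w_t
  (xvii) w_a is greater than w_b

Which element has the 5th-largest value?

Piecing the relations together gives one ordering: w_h < w_t < w_b < w_a < w_q < w_k < w_e < w_n < w_p < w_d < w_i < w_s.
Counting 5 from the largest end gives w_n.

w_n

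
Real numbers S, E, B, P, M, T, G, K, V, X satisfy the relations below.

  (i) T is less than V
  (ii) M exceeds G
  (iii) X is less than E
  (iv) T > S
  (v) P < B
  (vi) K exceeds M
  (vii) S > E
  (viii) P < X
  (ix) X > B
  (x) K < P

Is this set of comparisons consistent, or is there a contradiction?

consistent

The single ordering G < M < K < P < B < X < E < S < T < V satisfies every listed relation, so no contradiction arises.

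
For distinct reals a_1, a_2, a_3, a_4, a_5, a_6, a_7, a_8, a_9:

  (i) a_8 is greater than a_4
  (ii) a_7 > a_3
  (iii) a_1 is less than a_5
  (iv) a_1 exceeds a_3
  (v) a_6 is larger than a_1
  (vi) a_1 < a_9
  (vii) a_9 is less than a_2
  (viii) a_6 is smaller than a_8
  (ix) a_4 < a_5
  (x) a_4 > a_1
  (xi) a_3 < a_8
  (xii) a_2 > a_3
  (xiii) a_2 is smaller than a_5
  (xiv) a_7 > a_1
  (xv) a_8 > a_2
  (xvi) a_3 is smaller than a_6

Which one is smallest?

a_3

Chaining upward from a_3: directly above it, a_1, a_2, a_6, a_8, a_7; then a_9, a_4, a_5.
That covers every other element, and nothing is given below a_3, so a_3 is the smallest.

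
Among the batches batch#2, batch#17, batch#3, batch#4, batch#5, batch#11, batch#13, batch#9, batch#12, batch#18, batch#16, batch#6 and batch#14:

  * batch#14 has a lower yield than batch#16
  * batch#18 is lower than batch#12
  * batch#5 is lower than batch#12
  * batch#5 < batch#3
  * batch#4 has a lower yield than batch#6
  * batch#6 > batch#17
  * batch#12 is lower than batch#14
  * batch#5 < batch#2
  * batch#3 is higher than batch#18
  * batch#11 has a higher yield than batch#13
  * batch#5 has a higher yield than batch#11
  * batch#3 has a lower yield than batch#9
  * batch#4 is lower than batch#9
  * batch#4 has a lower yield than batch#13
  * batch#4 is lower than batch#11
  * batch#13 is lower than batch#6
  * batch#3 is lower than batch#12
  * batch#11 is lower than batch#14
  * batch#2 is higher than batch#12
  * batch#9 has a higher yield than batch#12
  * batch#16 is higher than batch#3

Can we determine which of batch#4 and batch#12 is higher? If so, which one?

batch#12

Following the relations from batch#4: batch#4 < batch#13 < batch#11 < batch#5 < batch#3 < batch#12.
So batch#12 is higher.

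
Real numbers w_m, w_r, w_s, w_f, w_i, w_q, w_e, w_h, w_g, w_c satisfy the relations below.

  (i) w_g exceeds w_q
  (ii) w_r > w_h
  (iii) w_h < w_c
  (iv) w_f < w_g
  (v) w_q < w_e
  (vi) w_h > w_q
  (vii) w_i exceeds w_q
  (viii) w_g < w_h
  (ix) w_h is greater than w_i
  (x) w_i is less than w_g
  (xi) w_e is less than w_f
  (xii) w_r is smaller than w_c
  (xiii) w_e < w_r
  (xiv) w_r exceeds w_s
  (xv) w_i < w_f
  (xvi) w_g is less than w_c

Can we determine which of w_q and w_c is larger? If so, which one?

w_c

w_q < w_i and w_i < w_g give w_q < w_g.
With w_g < w_h: w_q < w_i < w_g < w_h.
With w_h < w_r: w_q < w_i < w_g < w_h < w_r.
With w_r < w_c: w_q < w_i < w_g < w_h < w_r < w_c.
So w_c is larger.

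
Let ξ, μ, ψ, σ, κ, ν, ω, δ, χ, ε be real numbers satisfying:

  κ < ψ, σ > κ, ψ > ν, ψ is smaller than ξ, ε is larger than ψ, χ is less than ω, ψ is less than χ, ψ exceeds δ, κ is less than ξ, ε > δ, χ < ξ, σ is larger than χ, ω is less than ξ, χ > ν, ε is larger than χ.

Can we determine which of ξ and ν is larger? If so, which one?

ξ

Chaining the given relations: ν < ψ < χ < ω < ξ.
So ξ is larger.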